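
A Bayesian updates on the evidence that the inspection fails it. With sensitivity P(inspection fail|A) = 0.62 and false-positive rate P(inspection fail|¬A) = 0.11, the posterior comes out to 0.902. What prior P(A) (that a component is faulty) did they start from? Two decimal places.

In odds form, posterior odds = prior odds × likelihood ratio, so prior odds = posterior odds ÷ LR.
Posterior odds = 0.902/(1−0.902) = 9.2041. LR = 0.62/0.11 = 5.6364.
Prior odds = 9.2041/5.6364 = 1.6330, so P(A) = 1.6330/(1+1.6330) ≈ 0.62.

P(A) = 0.62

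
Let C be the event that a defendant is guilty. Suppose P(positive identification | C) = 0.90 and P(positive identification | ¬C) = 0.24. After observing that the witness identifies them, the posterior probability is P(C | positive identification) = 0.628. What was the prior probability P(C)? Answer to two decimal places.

Bayes' rule in odds form gives O(C|E) = O(C)·[P(E|C)/P(E|¬C)], hence O(C) = O(C|E)/LR.
Posterior odds = 0.628/(1−0.628) = 1.6882. LR = 0.90/0.24 = 3.7500.
Prior odds = 1.6882/3.7500 = 0.4502, so P(C) = 0.4502/(1+0.4502) ≈ 0.31.

P(C) = 0.31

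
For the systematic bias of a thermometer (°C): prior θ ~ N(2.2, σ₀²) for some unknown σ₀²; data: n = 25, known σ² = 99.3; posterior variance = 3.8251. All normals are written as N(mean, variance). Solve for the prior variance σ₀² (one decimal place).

σ₀² = 103.4

Posterior precision equals prior precision plus data precision: 1/σ_n² = 1/σ₀² + n/σ².
So 1/σ₀² = 1/3.8251 − 25/99.3 = 0.261431 − 0.251762 = 0.009669.
Hence σ₀² = 1/0.009669 ≈ 103.4.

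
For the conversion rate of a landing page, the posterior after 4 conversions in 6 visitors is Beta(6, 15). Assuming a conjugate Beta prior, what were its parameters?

Beta(2, 13)

Beta is conjugate to the binomial likelihood: posterior = Beta(a+s, b+f).
Subtract the data counts: 6−4=2, 15−2=13.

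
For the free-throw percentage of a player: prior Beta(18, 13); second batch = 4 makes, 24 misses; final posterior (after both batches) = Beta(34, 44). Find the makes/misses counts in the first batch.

Sequential conjugate updates are equivalent to a single update on the pooled data, so total successes = posterior α − prior α and total failures = posterior β − prior β.
Total across both batches: 34−18=16 makes, 44−13=31 misses.
Subtract the second batch: 16−4=12 makes and 31−24=7 misses.

12 makes and 7 misses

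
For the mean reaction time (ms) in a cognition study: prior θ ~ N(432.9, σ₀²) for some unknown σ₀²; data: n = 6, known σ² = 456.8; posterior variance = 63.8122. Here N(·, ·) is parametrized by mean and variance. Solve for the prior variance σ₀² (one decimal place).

Posterior precision equals prior precision plus data precision: 1/σ_n² = 1/σ₀² + n/σ².
So 1/σ₀² = 1/63.8122 − 6/456.8 = 0.015671 − 0.013135 = 0.002536.
Hence σ₀² = 1/0.002536 ≈ 394.3.

σ₀² = 394.3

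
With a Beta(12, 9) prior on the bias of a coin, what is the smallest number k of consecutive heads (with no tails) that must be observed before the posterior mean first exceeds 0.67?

After k heads and 0 tails the posterior is Beta(12+k, 9), with mean (12+k)/(12+9+k).
Set (12+k)/(21+k) > 0.67 and solve: k > (0.67·21 − 12)/(1 − 0.67) = 6.273.
The smallest integer exceeding 6.273 is 7, and checking k=7: (19)/(28) = 0.6786 > 0.67.

k = 7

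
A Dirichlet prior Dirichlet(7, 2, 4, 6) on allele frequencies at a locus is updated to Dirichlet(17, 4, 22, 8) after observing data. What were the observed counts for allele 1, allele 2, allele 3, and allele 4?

For a Dirichlet(α) prior with multinomial counts c, the posterior is Dirichlet(α + c) componentwise.
Counts are posterior − prior componentwise: 17−7=10, 4−2=2, 22−4=18, 8−6=2.

counts (10, 2, 18, 2)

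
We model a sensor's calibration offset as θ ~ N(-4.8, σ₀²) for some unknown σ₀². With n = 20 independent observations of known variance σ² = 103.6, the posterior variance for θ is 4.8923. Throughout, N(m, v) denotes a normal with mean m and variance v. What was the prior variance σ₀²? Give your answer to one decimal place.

For the Normal–Normal model with known σ², precisions add: τ_n = τ₀ + n/σ².
So 1/σ₀² = 1/4.8923 − 20/103.6 = 0.204403 − 0.193050 = 0.011353.
Hence σ₀² = 1/0.011353 ≈ 88.1.

σ₀² = 88.1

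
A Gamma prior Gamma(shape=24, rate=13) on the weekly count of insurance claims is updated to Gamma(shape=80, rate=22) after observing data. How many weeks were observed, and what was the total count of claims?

n = 9 weeks with total 56 claims

A Gamma(α, β) prior (rate parametrization) on a Poisson rate with n observations summing to S gives posterior Gamma(α+S, β+n).
Matching: Σxᵢ = 80 − 24 = 56 and n = 22 − 13 = 9.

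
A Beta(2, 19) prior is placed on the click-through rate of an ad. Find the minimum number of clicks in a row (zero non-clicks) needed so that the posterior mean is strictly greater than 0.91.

After k clicks and 0 non-clicks the posterior is Beta(2+k, 19), with mean (2+k)/(2+19+k).
Set (2+k)/(21+k) > 0.91 and solve: k > (0.91·21 − 2)/(1 − 0.91) = 190.111.
The smallest integer exceeding 190.111 is 191.

k = 191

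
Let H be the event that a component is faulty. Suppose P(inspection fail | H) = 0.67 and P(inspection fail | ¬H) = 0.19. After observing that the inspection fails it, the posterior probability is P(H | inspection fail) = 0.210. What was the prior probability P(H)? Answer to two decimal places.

P(H) = 0.07

In odds form, posterior odds = prior odds × likelihood ratio, so prior odds = posterior odds ÷ LR.
Posterior odds = 0.210/(1−0.210) = 0.2658. LR = 0.67/0.19 = 3.5263.
Prior odds = 0.2658/3.5263 = 0.0754, so P(H) = 0.0754/(1+0.0754) ≈ 0.07.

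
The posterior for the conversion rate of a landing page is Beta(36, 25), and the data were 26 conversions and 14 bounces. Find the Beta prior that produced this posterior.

A Beta(a, b) prior with s successes and f failures in binomial data gives a Beta(a+s, b+f) posterior.
So a = 36 − 26 = 10 and b = 25 − 14 = 11.

Beta(10, 11)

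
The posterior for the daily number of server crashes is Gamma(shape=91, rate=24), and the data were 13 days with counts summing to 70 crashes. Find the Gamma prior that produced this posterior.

A Gamma(α, β) prior (rate parametrization) on a Poisson rate with n observations summing to S gives posterior Gamma(α+S, β+n).
So α = 91 − 70 = 21 and β = 24 − 13 = 11.

Gamma(shape=21, rate=11)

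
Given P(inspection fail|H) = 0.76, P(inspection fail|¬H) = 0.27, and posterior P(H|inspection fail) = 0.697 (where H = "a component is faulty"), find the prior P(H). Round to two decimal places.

P(H) = 0.45

In odds form, posterior odds = prior odds × likelihood ratio, so prior odds = posterior odds ÷ LR.
Posterior odds = 0.697/(1−0.697) = 2.3003. LR = 0.76/0.27 = 2.8148.
Prior odds = 2.3003/2.8148 = 0.8172, so P(H) = 0.8172/(1+0.8172) ≈ 0.45.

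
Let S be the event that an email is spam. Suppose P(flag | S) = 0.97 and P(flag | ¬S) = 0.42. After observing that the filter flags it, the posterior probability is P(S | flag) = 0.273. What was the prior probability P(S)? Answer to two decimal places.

Bayes' rule in odds form gives O(S|E) = O(S)·[P(E|S)/P(E|¬S)], hence O(S) = O(S|E)/LR.
Posterior odds = 0.273/(1−0.273) = 0.3755. LR = 0.97/0.42 = 2.3095.
Prior odds = 0.3755/2.3095 = 0.1626, so P(S) = 0.1626/(1+0.1626) ≈ 0.14.

P(S) = 0.14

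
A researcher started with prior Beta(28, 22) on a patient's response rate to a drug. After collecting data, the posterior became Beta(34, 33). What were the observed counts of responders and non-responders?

6 responders and 11 non-responders

A Beta(a, b) prior with s successes and f failures in binomial data gives a Beta(a+s, b+f) posterior.
Match parameters: s=34−28=6, f=33−22=11.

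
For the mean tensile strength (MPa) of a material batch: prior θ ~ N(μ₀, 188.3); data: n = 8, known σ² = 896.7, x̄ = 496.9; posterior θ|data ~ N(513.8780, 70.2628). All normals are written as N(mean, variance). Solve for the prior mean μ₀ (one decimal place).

μ₀ = 542.4

With known observation variance, the Normal–Normal posterior has precision τ_n = τ₀ + n/σ² and mean μ_n = (τ₀μ₀ + (n/σ²)x̄)/τ_n.
Here τ₀ = 1/188.3 = 0.005311 and τ_data = 8/896.7 = 0.008922, so τ_n = 0.014233.
Rearranging for μ₀: μ₀ = (μ_n·τ_n − τ_data·x̄)/τ₀ = (513.8780·0.014233 − 0.008922·496.9) / 0.005311 = 2.880684/0.005311 ≈ 542.4.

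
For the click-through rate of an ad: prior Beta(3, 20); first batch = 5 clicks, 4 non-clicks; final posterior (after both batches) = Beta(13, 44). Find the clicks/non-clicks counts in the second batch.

Because Beta–binomial updating is additive in the counts, the combined data contributed (α_post−α_prior, β_post−β_prior) successes and failures.
Total across both batches: 13−3=10 clicks, 44−20=24 non-clicks.
Subtract the first batch: 10−5=5 clicks and 24−4=20 non-clicks.

5 clicks and 20 non-clicks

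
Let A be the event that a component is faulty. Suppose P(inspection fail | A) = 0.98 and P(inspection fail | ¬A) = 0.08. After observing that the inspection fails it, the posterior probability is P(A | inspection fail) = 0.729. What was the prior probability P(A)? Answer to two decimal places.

In odds form, posterior odds = prior odds × likelihood ratio, so prior odds = posterior odds ÷ LR.
Posterior odds = 0.729/(1−0.729) = 2.6900. LR = 0.98/0.08 = 12.2500.
Prior odds = 2.6900/12.2500 = 0.2196, so P(A) = 0.2196/(1+0.2196) ≈ 0.18.

P(A) = 0.18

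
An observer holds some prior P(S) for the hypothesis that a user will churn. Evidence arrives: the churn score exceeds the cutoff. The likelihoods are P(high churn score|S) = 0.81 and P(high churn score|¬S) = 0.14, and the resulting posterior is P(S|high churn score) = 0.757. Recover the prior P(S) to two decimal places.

P(S) = 0.35

Bayes' rule in odds form gives O(S|E) = O(S)·[P(E|S)/P(E|¬S)], hence O(S) = O(S|E)/LR.
Posterior odds = 0.757/(1−0.757) = 3.1152. LR = 0.81/0.14 = 5.7857.
Prior odds = 3.1152/5.7857 = 0.5384, so P(S) = 0.5384/(1+0.5384) ≈ 0.35.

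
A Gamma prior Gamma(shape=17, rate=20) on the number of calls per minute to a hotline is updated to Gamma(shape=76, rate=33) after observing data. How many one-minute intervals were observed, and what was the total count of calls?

A Gamma(α, β) prior (rate parametrization) on a Poisson rate with n observations summing to S gives posterior Gamma(α+S, β+n).
Matching: Σxᵢ = 76 − 17 = 59 and n = 33 − 20 = 13.

n = 13 one-minute intervals with total 59 calls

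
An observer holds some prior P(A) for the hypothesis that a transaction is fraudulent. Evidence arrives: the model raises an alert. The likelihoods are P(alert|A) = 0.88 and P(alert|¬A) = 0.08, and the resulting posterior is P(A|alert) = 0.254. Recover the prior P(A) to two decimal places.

Bayes' rule in odds form gives O(A|E) = O(A)·[P(E|A)/P(E|¬A)], hence O(A) = O(A|E)/LR.
Posterior odds = 0.254/(1−0.254) = 0.3405. LR = 0.88/0.08 = 11.0000.
Prior odds = 0.3405/11.0000 = 0.0310, so P(A) = 0.0310/(1+0.0310) ≈ 0.03.

P(A) = 0.03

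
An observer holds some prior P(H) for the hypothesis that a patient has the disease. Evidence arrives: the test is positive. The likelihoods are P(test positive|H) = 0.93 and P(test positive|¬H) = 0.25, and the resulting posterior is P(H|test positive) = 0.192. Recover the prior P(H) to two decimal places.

In odds form, posterior odds = prior odds × likelihood ratio, so prior odds = posterior odds ÷ LR.
Posterior odds = 0.192/(1−0.192) = 0.2376. LR = 0.93/0.25 = 3.7200.
Prior odds = 0.2376/3.7200 = 0.0639, so P(H) = 0.0639/(1+0.0639) ≈ 0.06.

P(H) = 0.06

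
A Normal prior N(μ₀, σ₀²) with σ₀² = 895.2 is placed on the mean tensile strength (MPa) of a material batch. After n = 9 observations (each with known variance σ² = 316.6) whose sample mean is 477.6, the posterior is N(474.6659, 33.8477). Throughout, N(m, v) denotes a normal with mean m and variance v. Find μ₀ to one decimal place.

μ₀ = 400.0

With known observation variance, the Normal–Normal posterior has precision τ_n = τ₀ + n/σ² and mean μ_n = (τ₀μ₀ + (n/σ²)x̄)/τ_n.
Here τ₀ = 1/895.2 = 0.001117 and τ_data = 9/316.6 = 0.028427, so τ_n = 0.029544.
Rearranging for μ₀: μ₀ = (μ_n·τ_n − τ_data·x̄)/τ₀ = (474.6659·0.029544 − 0.028427·477.6) / 0.001117 = 0.446794/0.001117 ≈ 400.0.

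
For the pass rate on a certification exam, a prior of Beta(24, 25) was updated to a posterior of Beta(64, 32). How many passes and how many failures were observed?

Beta is conjugate to the binomial likelihood: posterior = Beta(α+s, β+f).
So s = 64 − 24 = 40 and f = 32 − 25 = 7.

40 passes and 7 failures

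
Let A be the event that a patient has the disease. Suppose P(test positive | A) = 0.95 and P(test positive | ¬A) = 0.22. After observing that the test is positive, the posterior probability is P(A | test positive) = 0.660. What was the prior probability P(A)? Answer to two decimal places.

P(A) = 0.31

Bayes' rule in odds form gives O(A|E) = O(A)·[P(E|A)/P(E|¬A)], hence O(A) = O(A|E)/LR.
Posterior odds = 0.660/(1−0.660) = 1.9412. LR = 0.95/0.22 = 4.3182.
Prior odds = 1.9412/4.3182 = 0.4495, so P(A) = 0.4495/(1+0.4495) ≈ 0.31.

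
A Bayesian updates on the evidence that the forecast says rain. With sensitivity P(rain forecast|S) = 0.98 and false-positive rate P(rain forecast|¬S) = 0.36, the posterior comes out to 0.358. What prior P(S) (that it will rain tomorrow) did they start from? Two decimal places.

Bayes' rule in odds form gives O(S|E) = O(S)·[P(E|S)/P(E|¬S)], hence O(S) = O(S|E)/LR.
Posterior odds = 0.358/(1−0.358) = 0.5576. LR = 0.98/0.36 = 2.7222.
Prior odds = 0.5576/2.7222 = 0.2048, so P(S) = 0.2048/(1+0.2048) ≈ 0.17.

P(S) = 0.17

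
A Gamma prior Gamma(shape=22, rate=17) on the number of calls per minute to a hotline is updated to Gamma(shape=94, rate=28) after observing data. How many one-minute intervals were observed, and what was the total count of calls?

A Gamma(α, β) prior (rate parametrization) on a Poisson rate with n observations summing to S gives posterior Gamma(α+S, β+n).
Matching: Σxᵢ = 94 − 22 = 72 and n = 28 − 17 = 11.

n = 11 one-minute intervals with total 72 calls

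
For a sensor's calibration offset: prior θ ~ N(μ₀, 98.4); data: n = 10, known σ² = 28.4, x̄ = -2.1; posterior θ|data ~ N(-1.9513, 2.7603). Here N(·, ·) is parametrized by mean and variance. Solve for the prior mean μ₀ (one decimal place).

μ₀ = 3.2

The posterior mean is a precision-weighted average: μ_n = (τ₀μ₀ + τ_data·x̄)/(τ₀+τ_data), with τ₀=1/σ₀² and τ_data=n/σ².
Here τ₀ = 1/98.4 = 0.010163 and τ_data = 10/28.4 = 0.352113, so τ_n = 0.362276.
Rearranging for μ₀: μ₀ = (μ_n·τ_n − τ_data·x̄)/τ₀ = (-1.9513·0.362276 − 0.352113·-2.1) / 0.010163 = 0.032528/0.010163 ≈ 3.2.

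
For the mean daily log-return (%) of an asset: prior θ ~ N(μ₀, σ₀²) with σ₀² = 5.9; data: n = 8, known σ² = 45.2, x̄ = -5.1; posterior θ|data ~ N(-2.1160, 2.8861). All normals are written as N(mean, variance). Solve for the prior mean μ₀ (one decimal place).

μ₀ = 1.0

The posterior mean is a precision-weighted average: μ_n = (τ₀μ₀ + τ_data·x̄)/(τ₀+τ_data), with τ₀=1/σ₀² and τ_data=n/σ².
Here τ₀ = 1/5.9 = 0.169492 and τ_data = 8/45.2 = 0.176991, so τ_n = 0.346483.
Rearranging for μ₀: μ₀ = (μ_n·τ_n − τ_data·x̄)/τ₀ = (-2.1160·0.346483 − 0.176991·-5.1) / 0.169492 = 0.169496/0.169492 ≈ 1.0.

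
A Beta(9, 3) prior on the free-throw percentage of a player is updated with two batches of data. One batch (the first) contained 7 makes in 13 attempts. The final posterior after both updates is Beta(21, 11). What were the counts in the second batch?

5 makes and 2 misses

Because Beta–binomial updating is additive in the counts, the combined data contributed (α_post−α_prior, β_post−β_prior) successes and failures.
Total across both batches: 21−9=12 makes, 11−3=8 misses.
Subtract the first batch: 12−7=5 makes and 8−6=2 misses.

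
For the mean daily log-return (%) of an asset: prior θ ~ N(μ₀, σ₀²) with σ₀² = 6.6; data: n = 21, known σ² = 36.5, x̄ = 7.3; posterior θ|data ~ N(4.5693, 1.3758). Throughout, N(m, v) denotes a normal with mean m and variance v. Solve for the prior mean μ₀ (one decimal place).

μ₀ = -5.8

The posterior mean is a precision-weighted average: μ_n = (τ₀μ₀ + τ_data·x̄)/(τ₀+τ_data), with τ₀=1/σ₀² and τ_data=n/σ².
Here τ₀ = 1/6.6 = 0.151515 and τ_data = 21/36.5 = 0.575342, so τ_n = 0.726857.
Rearranging for μ₀: μ₀ = (μ_n·τ_n − τ_data·x̄)/τ₀ = (4.5693·0.726857 − 0.575342·7.3) / 0.151515 = -0.878769/0.151515 ≈ -5.8.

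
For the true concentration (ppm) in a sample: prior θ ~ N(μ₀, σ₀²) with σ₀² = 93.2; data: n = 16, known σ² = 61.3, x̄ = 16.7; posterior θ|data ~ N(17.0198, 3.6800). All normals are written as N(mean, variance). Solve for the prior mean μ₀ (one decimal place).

μ₀ = 24.8

The posterior mean is a precision-weighted average: μ_n = (τ₀μ₀ + τ_data·x̄)/(τ₀+τ_data), with τ₀=1/σ₀² and τ_data=n/σ².
Here τ₀ = 1/93.2 = 0.010730 and τ_data = 16/61.3 = 0.261011, so τ_n = 0.271741.
Rearranging for μ₀: μ₀ = (μ_n·τ_n − τ_data·x̄)/τ₀ = (17.0198·0.271741 − 0.261011·16.7) / 0.010730 = 0.266094/0.010730 ≈ 24.8.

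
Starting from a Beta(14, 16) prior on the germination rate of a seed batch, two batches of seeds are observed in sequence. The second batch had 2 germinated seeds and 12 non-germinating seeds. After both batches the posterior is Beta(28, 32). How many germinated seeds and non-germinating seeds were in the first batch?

12 germinated seeds and 4 non-germinating seeds

Because Beta–binomial updating is additive in the counts, the combined data contributed (α_post−α_prior, β_post−β_prior) successes and failures.
Total across both batches: 28−14=14 germinated seeds, 32−16=16 non-germinating seeds.
Subtract the second batch: 14−2=12 germinated seeds and 16−12=4 non-germinating seeds.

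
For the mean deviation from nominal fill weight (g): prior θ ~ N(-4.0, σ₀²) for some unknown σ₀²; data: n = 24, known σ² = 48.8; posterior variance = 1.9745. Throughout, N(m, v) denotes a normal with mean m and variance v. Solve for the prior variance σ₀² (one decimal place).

Posterior precision equals prior precision plus data precision: 1/σ_n² = 1/σ₀² + n/σ².
So 1/σ₀² = 1/1.9745 − 24/48.8 = 0.506457 − 0.491803 = 0.014654.
Hence σ₀² = 1/0.014654 ≈ 68.2.

σ₀² = 68.2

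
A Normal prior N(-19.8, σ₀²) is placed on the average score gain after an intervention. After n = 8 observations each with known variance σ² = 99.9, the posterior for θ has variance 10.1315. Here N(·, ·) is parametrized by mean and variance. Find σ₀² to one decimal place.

σ₀² = 53.7

For the Normal–Normal model with known σ², precisions add: τ_n = τ₀ + n/σ².
So 1/σ₀² = 1/10.1315 − 8/99.9 = 0.098702 − 0.080080 = 0.018622.
Hence σ₀² = 1/0.018622 ≈ 53.7.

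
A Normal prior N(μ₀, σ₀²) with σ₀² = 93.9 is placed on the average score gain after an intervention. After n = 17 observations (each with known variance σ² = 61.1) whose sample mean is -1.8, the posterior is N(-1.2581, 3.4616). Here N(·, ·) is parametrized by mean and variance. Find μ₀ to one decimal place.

μ₀ = 12.9

With known observation variance, the Normal–Normal posterior has precision τ_n = τ₀ + n/σ² and mean μ_n = (τ₀μ₀ + (n/σ²)x̄)/τ_n.
Here τ₀ = 1/93.9 = 0.010650 and τ_data = 17/61.1 = 0.278232, so τ_n = 0.288882.
Rearranging for μ₀: μ₀ = (μ_n·τ_n − τ_data·x̄)/τ₀ = (-1.2581·0.288882 − 0.278232·-1.8) / 0.010650 = 0.137375/0.010650 ≈ 12.9.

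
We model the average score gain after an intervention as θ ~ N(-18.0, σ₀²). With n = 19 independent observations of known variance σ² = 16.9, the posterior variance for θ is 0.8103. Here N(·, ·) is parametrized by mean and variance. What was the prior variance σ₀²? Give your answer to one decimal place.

Posterior precision equals prior precision plus data precision: 1/σ_n² = 1/σ₀² + n/σ².
So 1/σ₀² = 1/0.8103 − 19/16.9 = 1.234111 − 1.124260 = 0.109851.
Hence σ₀² = 1/0.109851 ≈ 9.1.

σ₀² = 9.1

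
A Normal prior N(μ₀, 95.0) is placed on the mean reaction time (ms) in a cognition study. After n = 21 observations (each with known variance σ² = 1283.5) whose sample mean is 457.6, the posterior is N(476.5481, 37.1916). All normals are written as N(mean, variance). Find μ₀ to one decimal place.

With known observation variance, the Normal–Normal posterior has precision τ_n = τ₀ + n/σ² and mean μ_n = (τ₀μ₀ + (n/σ²)x̄)/τ_n.
Here τ₀ = 1/95.0 = 0.010526 and τ_data = 21/1283.5 = 0.016362, so τ_n = 0.026888.
Rearranging for μ₀: μ₀ = (μ_n·τ_n − τ_data·x̄)/τ₀ = (476.5481·0.026888 − 0.016362·457.6) / 0.010526 = 5.326174/0.010526 ≈ 506.0.

μ₀ = 506.0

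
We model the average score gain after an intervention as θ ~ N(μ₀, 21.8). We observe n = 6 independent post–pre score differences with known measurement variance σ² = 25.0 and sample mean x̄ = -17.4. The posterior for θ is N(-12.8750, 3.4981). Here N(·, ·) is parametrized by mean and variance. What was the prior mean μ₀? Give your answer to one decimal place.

With known observation variance, the Normal–Normal posterior has precision τ_n = τ₀ + n/σ² and mean μ_n = (τ₀μ₀ + (n/σ²)x̄)/τ_n.
Here τ₀ = 1/21.8 = 0.045872 and τ_data = 6/25.0 = 0.240000, so τ_n = 0.285872.
Rearranging for μ₀: μ₀ = (μ_n·τ_n − τ_data·x̄)/τ₀ = (-12.8750·0.285872 − 0.240000·-17.4) / 0.045872 = 0.495398/0.045872 ≈ 10.8.

μ₀ = 10.8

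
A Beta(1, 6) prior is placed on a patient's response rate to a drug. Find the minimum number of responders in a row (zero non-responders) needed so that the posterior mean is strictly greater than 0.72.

After k responders and 0 non-responders the posterior is Beta(1+k, 6), with mean (1+k)/(1+6+k).
Set (1+k)/(7+k) > 0.72 and solve: k > (0.72·7 − 1)/(1 − 0.72) = 14.429.
The smallest integer exceeding 14.429 is 15, and checking k=15: (16)/(22) = 0.7273 > 0.72.

k = 15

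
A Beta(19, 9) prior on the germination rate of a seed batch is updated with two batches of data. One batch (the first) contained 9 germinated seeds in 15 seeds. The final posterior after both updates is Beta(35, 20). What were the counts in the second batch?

Sequential conjugate updates are equivalent to a single update on the pooled data, so total successes = posterior α − prior α and total failures = posterior β − prior β.
Total across both batches: 35−19=16 germinated seeds, 20−9=11 non-germinating seeds.
Subtract the first batch: 16−9=7 germinated seeds and 11−6=5 non-germinating seeds.

7 germinated seeds and 5 non-germinating seeds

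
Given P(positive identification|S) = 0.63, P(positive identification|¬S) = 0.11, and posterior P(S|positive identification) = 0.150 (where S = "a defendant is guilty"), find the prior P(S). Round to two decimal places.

Bayes' rule in odds form gives O(S|E) = O(S)·[P(E|S)/P(E|¬S)], hence O(S) = O(S|E)/LR.
Posterior odds = 0.150/(1−0.150) = 0.1765. LR = 0.63/0.11 = 5.7273.
Prior odds = 0.1765/5.7273 = 0.0308, so P(S) = 0.0308/(1+0.0308) ≈ 0.03.

P(S) = 0.03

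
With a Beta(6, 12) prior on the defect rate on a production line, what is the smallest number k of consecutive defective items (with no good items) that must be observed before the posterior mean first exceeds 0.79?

After k defective items and 0 good items the posterior is Beta(6+k, 12), with mean (6+k)/(6+12+k).
Set (6+k)/(18+k) > 0.79 and solve: k > (0.79·18 − 6)/(1 − 0.79) = 39.143.
The smallest integer exceeding 39.143 is 40, and checking k=40: (46)/(58) = 0.7931 > 0.79.

k = 40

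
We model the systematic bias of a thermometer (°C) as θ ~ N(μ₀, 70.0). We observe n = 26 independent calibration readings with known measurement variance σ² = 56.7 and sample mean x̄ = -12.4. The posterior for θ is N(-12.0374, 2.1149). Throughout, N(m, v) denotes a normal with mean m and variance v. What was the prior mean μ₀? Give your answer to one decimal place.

The posterior mean is a precision-weighted average: μ_n = (τ₀μ₀ + τ_data·x̄)/(τ₀+τ_data), with τ₀=1/σ₀² and τ_data=n/σ².
Here τ₀ = 1/70.0 = 0.014286 and τ_data = 26/56.7 = 0.458554, so τ_n = 0.472840.
Rearranging for μ₀: μ₀ = (μ_n·τ_n − τ_data·x̄)/τ₀ = (-12.0374·0.472840 − 0.458554·-12.4) / 0.014286 = -0.005695/0.014286 ≈ -0.4.

μ₀ = -0.4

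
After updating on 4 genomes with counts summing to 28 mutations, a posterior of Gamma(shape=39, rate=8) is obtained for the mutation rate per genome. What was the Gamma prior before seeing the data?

A Gamma(α, β) prior (rate parametrization) on a Poisson rate with n observations summing to S gives posterior Gamma(α+S, β+n).
So α = 39 − 28 = 11 and β = 8 − 4 = 4.

Gamma(shape=11, rate=4)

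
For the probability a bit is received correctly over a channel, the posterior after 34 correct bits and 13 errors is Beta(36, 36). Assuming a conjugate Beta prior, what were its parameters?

Under Beta–binomial conjugacy the posterior parameters are (a+s, b+f).
So a = 36 − 34 = 2 and b = 36 − 13 = 23.

Beta(2, 23)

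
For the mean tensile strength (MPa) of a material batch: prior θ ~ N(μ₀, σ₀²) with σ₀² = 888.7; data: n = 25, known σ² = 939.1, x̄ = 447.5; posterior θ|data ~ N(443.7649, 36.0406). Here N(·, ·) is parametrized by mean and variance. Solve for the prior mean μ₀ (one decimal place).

μ₀ = 355.4

With known observation variance, the Normal–Normal posterior has precision τ_n = τ₀ + n/σ² and mean μ_n = (τ₀μ₀ + (n/σ²)x̄)/τ_n.
Here τ₀ = 1/888.7 = 0.001125 and τ_data = 25/939.1 = 0.026621, so τ_n = 0.027746.
Rearranging for μ₀: μ₀ = (μ_n·τ_n − τ_data·x̄)/τ₀ = (443.7649·0.027746 − 0.026621·447.5) / 0.001125 = 0.399803/0.001125 ≈ 355.4.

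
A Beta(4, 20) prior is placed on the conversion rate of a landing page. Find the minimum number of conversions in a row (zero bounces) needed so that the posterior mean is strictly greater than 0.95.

After k conversions and 0 bounces the posterior is Beta(4+k, 20), with mean (4+k)/(4+20+k).
Set (4+k)/(24+k) > 0.95 and solve: k > (0.95·24 − 4)/(1 − 0.95) = 376.000.
The smallest integer exceeding 376.000 is 377.

k = 377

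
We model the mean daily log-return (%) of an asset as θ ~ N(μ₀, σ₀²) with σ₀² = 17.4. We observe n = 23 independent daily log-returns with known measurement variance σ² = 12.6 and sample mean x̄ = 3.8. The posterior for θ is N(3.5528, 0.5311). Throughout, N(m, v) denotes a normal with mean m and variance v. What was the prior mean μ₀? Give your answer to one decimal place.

The posterior mean is a precision-weighted average: μ_n = (τ₀μ₀ + τ_data·x̄)/(τ₀+τ_data), with τ₀=1/σ₀² and τ_data=n/σ².
Here τ₀ = 1/17.4 = 0.057471 and τ_data = 23/12.6 = 1.825397, so τ_n = 1.882868.
Rearranging for μ₀: μ₀ = (μ_n·τ_n − τ_data·x̄)/τ₀ = (3.5528·1.882868 − 1.825397·3.8) / 0.057471 = -0.247055/0.057471 ≈ -4.3.

μ₀ = -4.3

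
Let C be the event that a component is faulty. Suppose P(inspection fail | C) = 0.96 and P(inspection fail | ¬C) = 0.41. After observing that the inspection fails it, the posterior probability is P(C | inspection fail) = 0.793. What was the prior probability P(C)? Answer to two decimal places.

P(C) = 0.62

In odds form, posterior odds = prior odds × likelihood ratio, so prior odds = posterior odds ÷ LR.
Posterior odds = 0.793/(1−0.793) = 3.8309. LR = 0.96/0.41 = 2.3415.
Prior odds = 3.8309/2.3415 = 1.6361, so P(C) = 1.6361/(1+1.6361) ≈ 0.62.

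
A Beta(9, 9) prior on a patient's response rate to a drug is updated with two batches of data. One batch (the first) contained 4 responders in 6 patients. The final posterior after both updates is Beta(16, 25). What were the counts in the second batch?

Sequential conjugate updates are equivalent to a single update on the pooled data, so total successes = posterior α − prior α and total failures = posterior β − prior β.
Total across both batches: 16−9=7 responders, 25−9=16 non-responders.
Subtract the first batch: 7−4=3 responders and 16−2=14 non-responders.

3 responders and 14 non-responders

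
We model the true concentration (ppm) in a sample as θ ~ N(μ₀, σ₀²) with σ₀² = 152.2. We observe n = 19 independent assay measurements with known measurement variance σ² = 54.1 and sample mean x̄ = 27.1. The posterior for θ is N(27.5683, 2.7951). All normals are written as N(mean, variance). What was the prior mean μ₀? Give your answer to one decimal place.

μ₀ = 52.6

The posterior mean is a precision-weighted average: μ_n = (τ₀μ₀ + τ_data·x̄)/(τ₀+τ_data), with τ₀=1/σ₀² and τ_data=n/σ².
Here τ₀ = 1/152.2 = 0.006570 and τ_data = 19/54.1 = 0.351201, so τ_n = 0.357771.
Rearranging for μ₀: μ₀ = (μ_n·τ_n − τ_data·x̄)/τ₀ = (27.5683·0.357771 − 0.351201·27.1) / 0.006570 = 0.345591/0.006570 ≈ 52.6.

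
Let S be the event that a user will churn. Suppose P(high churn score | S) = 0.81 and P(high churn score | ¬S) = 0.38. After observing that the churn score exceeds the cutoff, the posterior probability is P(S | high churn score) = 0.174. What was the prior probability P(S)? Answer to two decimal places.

P(S) = 0.09

Bayes' rule in odds form gives O(S|E) = O(S)·[P(E|S)/P(E|¬S)], hence O(S) = O(S|E)/LR.
Posterior odds = 0.174/(1−0.174) = 0.2107. LR = 0.81/0.38 = 2.1316.
Prior odds = 0.2107/2.1316 = 0.0988, so P(S) = 0.0988/(1+0.0988) ≈ 0.09.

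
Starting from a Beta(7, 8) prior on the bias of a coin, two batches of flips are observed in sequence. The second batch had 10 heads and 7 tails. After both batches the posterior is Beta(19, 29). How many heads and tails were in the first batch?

2 heads and 14 tails

Because Beta–binomial updating is additive in the counts, the combined data contributed (α_post−α_prior, β_post−β_prior) successes and failures.
Total across both batches: 19−7=12 heads, 29−8=21 tails.
Subtract the second batch: 12−10=2 heads and 21−7=14 tails.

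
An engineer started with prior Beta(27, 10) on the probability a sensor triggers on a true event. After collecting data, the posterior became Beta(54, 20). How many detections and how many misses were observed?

27 detections and 10 misses

A Beta(α, β) prior with s successes and f failures in binomial data gives a Beta(α+s, β+f) posterior.
So s = 54 − 27 = 27 and f = 20 − 10 = 10.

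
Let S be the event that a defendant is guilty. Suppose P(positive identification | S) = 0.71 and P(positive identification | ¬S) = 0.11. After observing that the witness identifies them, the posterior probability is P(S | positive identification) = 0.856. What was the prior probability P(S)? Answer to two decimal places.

In odds form, posterior odds = prior odds × likelihood ratio, so prior odds = posterior odds ÷ LR.
Posterior odds = 0.856/(1−0.856) = 5.9444. LR = 0.71/0.11 = 6.4545.
Prior odds = 5.9444/6.4545 = 0.9210, so P(S) = 0.9210/(1+0.9210) ≈ 0.48.

P(S) = 0.48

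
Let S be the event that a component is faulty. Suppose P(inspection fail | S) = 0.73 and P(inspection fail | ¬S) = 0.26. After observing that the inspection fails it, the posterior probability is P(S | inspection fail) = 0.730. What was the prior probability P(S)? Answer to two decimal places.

P(S) = 0.49

Bayes' rule in odds form gives O(S|E) = O(S)·[P(E|S)/P(E|¬S)], hence O(S) = O(S|E)/LR.
Posterior odds = 0.730/(1−0.730) = 2.7037. LR = 0.73/0.26 = 2.8077.
Prior odds = 2.7037/2.8077 = 0.9630, so P(S) = 0.9630/(1+0.9630) ≈ 0.49.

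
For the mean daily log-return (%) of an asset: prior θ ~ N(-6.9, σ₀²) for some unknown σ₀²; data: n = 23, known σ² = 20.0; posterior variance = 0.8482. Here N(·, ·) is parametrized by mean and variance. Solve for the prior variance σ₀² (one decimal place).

σ₀² = 34.5

Posterior precision equals prior precision plus data precision: 1/σ_n² = 1/σ₀² + n/σ².
So 1/σ₀² = 1/0.8482 − 23/20.0 = 1.178967 − 1.150000 = 0.028967.
Hence σ₀² = 1/0.028967 ≈ 34.5.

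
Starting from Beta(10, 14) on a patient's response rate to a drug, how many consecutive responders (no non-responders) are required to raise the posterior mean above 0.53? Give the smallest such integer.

After k responders and 0 non-responders the posterior is Beta(10+k, 14), with mean (10+k)/(10+14+k).
Set (10+k)/(24+k) > 0.53 and solve: k > (0.53·24 − 10)/(1 − 0.53) = 5.787.
The smallest integer exceeding 5.787 is 6, and checking k=6: (16)/(30) = 0.5333 > 0.53.

k = 6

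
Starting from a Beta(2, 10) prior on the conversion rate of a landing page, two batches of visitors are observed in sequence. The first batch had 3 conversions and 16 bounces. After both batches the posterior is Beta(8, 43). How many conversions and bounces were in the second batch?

3 conversions and 17 bounces

Sequential conjugate updates are equivalent to a single update on the pooled data, so total successes = posterior α − prior α and total failures = posterior β − prior β.
Total across both batches: 8−2=6 conversions, 43−10=33 bounces.
Subtract the first batch: 6−3=3 conversions and 33−16=17 bounces.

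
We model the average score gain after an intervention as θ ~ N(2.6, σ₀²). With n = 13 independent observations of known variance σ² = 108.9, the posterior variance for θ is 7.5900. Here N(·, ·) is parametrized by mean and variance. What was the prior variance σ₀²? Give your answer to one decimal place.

σ₀² = 80.8

For the Normal–Normal model with known σ², precisions add: τ_n = τ₀ + n/σ².
So 1/σ₀² = 1/7.5900 − 13/108.9 = 0.131752 − 0.119376 = 0.012376.
Hence σ₀² = 1/0.012376 ≈ 80.8.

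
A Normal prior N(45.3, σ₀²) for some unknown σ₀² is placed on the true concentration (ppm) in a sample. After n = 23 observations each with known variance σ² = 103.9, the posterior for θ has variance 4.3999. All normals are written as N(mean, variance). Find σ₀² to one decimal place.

Posterior precision equals prior precision plus data precision: 1/σ_n² = 1/σ₀² + n/σ².
So 1/σ₀² = 1/4.3999 − 23/103.9 = 0.227278 − 0.221367 = 0.005911.
Hence σ₀² = 1/0.005911 ≈ 169.2.

σ₀² = 169.2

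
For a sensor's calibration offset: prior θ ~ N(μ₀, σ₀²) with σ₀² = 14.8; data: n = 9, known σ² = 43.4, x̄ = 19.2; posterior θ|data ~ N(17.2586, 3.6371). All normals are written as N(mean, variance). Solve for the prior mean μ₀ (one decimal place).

μ₀ = 11.3

The posterior mean is a precision-weighted average: μ_n = (τ₀μ₀ + τ_data·x̄)/(τ₀+τ_data), with τ₀=1/σ₀² and τ_data=n/σ².
Here τ₀ = 1/14.8 = 0.067568 and τ_data = 9/43.4 = 0.207373, so τ_n = 0.274941.
Rearranging for μ₀: μ₀ = (μ_n·τ_n − τ_data·x̄)/τ₀ = (17.2586·0.274941 − 0.207373·19.2) / 0.067568 = 0.763535/0.067568 ≈ 11.3.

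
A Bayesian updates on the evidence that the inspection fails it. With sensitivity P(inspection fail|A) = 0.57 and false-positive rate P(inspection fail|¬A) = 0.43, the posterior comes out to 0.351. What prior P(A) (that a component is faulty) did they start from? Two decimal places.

P(A) = 0.29

In odds form, posterior odds = prior odds × likelihood ratio, so prior odds = posterior odds ÷ LR.
Posterior odds = 0.351/(1−0.351) = 0.5408. LR = 0.57/0.43 = 1.3256.
Prior odds = 0.5408/1.3256 = 0.4080, so P(A) = 0.4080/(1+0.4080) ≈ 0.29.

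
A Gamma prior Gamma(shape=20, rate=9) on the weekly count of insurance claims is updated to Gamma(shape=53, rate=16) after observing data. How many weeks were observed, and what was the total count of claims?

n = 7 weeks with total 33 claims

A Gamma(α, β) prior (rate parametrization) on a Poisson rate with n observations summing to S gives posterior Gamma(α+S, β+n).
Matching: Σxᵢ = 53 − 20 = 33 and n = 16 − 9 = 7.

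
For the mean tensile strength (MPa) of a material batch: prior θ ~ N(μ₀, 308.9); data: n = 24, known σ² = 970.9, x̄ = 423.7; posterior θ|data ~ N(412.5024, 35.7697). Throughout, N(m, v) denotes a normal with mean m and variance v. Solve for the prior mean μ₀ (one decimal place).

With known observation variance, the Normal–Normal posterior has precision τ_n = τ₀ + n/σ² and mean μ_n = (τ₀μ₀ + (n/σ²)x̄)/τ_n.
Here τ₀ = 1/308.9 = 0.003237 and τ_data = 24/970.9 = 0.024719, so τ_n = 0.027956.
Rearranging for μ₀: μ₀ = (μ_n·τ_n − τ_data·x̄)/τ₀ = (412.5024·0.027956 − 0.024719·423.7) / 0.003237 = 1.058477/0.003237 ≈ 327.0.

μ₀ = 327.0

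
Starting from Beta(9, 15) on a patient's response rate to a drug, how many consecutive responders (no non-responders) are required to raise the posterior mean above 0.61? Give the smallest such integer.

k = 15

After k responders and 0 non-responders the posterior is Beta(9+k, 15), with mean (9+k)/(9+15+k).
Set (9+k)/(24+k) > 0.61 and solve: k > (0.61·24 − 9)/(1 − 0.61) = 14.462.
The smallest integer exceeding 14.462 is 15.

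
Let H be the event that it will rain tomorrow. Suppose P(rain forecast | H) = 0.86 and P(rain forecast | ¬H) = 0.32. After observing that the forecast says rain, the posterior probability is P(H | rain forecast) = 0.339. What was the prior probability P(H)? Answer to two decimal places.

P(H) = 0.16

Bayes' rule in odds form gives O(H|E) = O(H)·[P(E|H)/P(E|¬H)], hence O(H) = O(H|E)/LR.
Posterior odds = 0.339/(1−0.339) = 0.5129. LR = 0.86/0.32 = 2.6875.
Prior odds = 0.5129/2.6875 = 0.1908, so P(H) = 0.1908/(1+0.1908) ≈ 0.16.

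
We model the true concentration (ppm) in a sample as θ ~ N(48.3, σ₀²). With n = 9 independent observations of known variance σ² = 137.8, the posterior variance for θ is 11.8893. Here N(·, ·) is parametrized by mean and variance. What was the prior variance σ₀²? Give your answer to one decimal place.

σ₀² = 53.2

For the Normal–Normal model with known σ², precisions add: τ_n = τ₀ + n/σ².
So 1/σ₀² = 1/11.8893 − 9/137.8 = 0.084109 − 0.065312 = 0.018797.
Hence σ₀² = 1/0.018797 ≈ 53.2.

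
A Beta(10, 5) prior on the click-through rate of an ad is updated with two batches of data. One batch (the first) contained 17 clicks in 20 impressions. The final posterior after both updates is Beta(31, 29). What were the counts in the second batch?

4 clicks and 21 non-clicks

Because Beta–binomial updating is additive in the counts, the combined data contributed (α_post−α_prior, β_post−β_prior) successes and failures.
Total across both batches: 31−10=21 clicks, 29−5=24 non-clicks.
Subtract the first batch: 21−17=4 clicks and 24−3=21 non-clicks.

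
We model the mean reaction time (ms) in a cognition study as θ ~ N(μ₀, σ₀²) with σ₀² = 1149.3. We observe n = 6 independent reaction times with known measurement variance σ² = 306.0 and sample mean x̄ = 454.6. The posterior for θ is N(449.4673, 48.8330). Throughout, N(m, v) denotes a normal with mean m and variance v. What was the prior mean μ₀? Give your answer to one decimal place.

The posterior mean is a precision-weighted average: μ_n = (τ₀μ₀ + τ_data·x̄)/(τ₀+τ_data), with τ₀=1/σ₀² and τ_data=n/σ².
Here τ₀ = 1/1149.3 = 0.000870 and τ_data = 6/306.0 = 0.019608, so τ_n = 0.020478.
Rearranging for μ₀: μ₀ = (μ_n·τ_n − τ_data·x̄)/τ₀ = (449.4673·0.020478 − 0.019608·454.6) / 0.000870 = 0.290395/0.000870 ≈ 333.8.

μ₀ = 333.8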